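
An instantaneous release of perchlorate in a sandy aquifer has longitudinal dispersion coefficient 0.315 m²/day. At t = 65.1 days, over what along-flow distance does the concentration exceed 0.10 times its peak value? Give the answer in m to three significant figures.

The plume is Gaussian with σ = √(2Dt) = √(2 × 0.315 × 65.1) = 6.404 m.
C/C_peak = exp(−Δx²/(2σ²)) = 0.10 ⇒ Δx = σ·√(−2 ln 0.10) = 6.404 × 2.146 = 13.74 m.
Width = 2Δx = 27.5 m.

27.5 m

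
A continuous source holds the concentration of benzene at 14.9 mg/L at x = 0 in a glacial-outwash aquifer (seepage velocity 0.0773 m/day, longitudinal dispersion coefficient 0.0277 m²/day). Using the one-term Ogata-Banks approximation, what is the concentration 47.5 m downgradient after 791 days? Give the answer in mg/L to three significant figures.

For a continuous step input, C/C₀ ≈ ½·erfc((x−vt)/(2√(Dt))).
vt = 0.0773 × 791 = 61.1443 m and 2√(Dt) = 2√(0.0277 × 791) = 9.362 m.
Argument (x−vt)/(2√(Dt)) = (47.5 − 61.1443)/9.362 = -1.457; ½·erfc(-1.457) = 0.9803.
C = 14.9 × 0.9803 = 14.6 mg/L.

14.6 mg/L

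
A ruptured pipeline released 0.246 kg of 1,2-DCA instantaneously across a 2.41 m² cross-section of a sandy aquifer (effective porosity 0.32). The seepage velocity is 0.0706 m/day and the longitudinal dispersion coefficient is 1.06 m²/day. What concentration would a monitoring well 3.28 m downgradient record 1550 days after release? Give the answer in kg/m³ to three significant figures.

0.000400 kg/m³

For an instantaneous plane source, C(x,t) = M/(n_e·A·√(4πDt)) · exp(−(x−vt)²/(4Dt)), with n_e·A the pore (flow) area.
Plume center vt = 0.0706 × 1550 = 109.43 m, so the well at 3.28 m is 106.15 m upgradient of the peak.
√(4πDt) = 143.7 m, giving peak height M/(n_e·A·√(4πDt)) = 0.246/(0.32 × 2.41 × 143.7) = 0.002220 kg/m³.
(x−vt)²/(4Dt) = (-106.15)²/(4 × 1.06 × 1550) = 1.715; exp(−1.715) = 0.1800.
C = 0.002220 × 0.1800 = 0.000400 kg/m³.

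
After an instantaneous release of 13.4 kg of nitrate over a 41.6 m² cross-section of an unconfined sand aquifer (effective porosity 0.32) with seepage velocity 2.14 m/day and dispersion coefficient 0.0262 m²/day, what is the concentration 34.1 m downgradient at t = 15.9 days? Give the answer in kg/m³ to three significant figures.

0.439 kg/m³

For an instantaneous plane source, C(x,t) = M/(n_e·A·√(4πDt)) · exp(−(x−vt)²/(4Dt)), with n_e·A the pore (flow) area.
Plume center vt = 2.14 × 15.9 = 34.026 m, so the well at 34.1 m is 0.074 m downgradient of the peak.
√(4πDt) = 2.288 m, giving peak height M/(n_e·A·√(4πDt)) = 13.4/(0.32 × 41.6 × 2.288) = 0.4400 kg/m³.
(x−vt)²/(4Dt) = (0.074)²/(4 × 0.0262 × 15.9) = 0.003286; exp(−0.003286) = 0.9967.
C = 0.4400 × 0.9967 = 0.439 kg/m³.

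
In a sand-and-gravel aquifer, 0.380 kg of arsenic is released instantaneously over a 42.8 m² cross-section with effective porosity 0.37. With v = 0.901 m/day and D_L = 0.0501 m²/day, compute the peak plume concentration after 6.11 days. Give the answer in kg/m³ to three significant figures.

The peak of an instantaneous 1D plume sits at x = vt; there the Gaussian factor is 1 and C_max = M/(n_e·A·√(4πDt)), where n_e·A is the pore area the mass is dissolved in.
√(4πDt) = √(4π × 0.0501 × 6.11) = 1.961 m, so C_max = 0.380/(0.37 × 42.8 × 1.961) = 0.0122 kg/m³.

0.0122 kg/m³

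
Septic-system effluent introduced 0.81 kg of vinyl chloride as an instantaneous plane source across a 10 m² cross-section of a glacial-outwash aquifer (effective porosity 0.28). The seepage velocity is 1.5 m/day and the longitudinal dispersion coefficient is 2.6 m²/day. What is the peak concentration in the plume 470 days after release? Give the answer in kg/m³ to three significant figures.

0.00233 kg/m³

The peak of an instantaneous 1D plume sits at x = vt; there the Gaussian factor is 1 and C_max = M/(n_e·A·√(4πDt)), where n_e·A is the pore area the mass is dissolved in.
√(4πDt) = √(4π × 2.6 × 470) = 123.9 m, so C_max = 0.81/(0.28 × 10 × 123.9) = 0.00233 kg/m³.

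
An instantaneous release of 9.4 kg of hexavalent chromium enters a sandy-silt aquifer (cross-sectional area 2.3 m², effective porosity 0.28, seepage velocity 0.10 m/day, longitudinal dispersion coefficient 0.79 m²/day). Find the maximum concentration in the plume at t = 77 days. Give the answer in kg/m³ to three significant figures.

The peak of an instantaneous 1D plume sits at x = vt; there the Gaussian factor is 1 and C_max = M/(n_e·A·√(4πDt)), where n_e·A is the pore area the mass is dissolved in.
√(4πDt) = √(4π × 0.79 × 77) = 27.65 m, so C_max = 9.4/(0.28 × 2.3 × 27.65) = 0.528 kg/m³.

0.528 kg/m³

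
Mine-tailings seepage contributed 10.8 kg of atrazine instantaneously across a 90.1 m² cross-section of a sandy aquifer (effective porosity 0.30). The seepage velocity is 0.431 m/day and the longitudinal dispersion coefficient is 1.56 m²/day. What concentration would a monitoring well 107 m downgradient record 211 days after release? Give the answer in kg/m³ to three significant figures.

0.00511 kg/m³

For an instantaneous plane source, C(x,t) = M/(n_e·A·√(4πDt)) · exp(−(x−vt)²/(4Dt)), with n_e·A the pore (flow) area.
Plume center vt = 0.431 × 211 = 90.941 m, so the well at 107 m is 16.059 m downgradient of the peak.
√(4πDt) = 64.31 m, giving peak height M/(n_e·A·√(4πDt)) = 10.8/(0.30 × 90.1 × 64.31) = 0.006213 kg/m³.
(x−vt)²/(4Dt) = (16.059)²/(4 × 1.56 × 211) = 0.1959; exp(−0.1959) = 0.8221.
C = 0.006213 × 0.8221 = 0.00511 kg/m³.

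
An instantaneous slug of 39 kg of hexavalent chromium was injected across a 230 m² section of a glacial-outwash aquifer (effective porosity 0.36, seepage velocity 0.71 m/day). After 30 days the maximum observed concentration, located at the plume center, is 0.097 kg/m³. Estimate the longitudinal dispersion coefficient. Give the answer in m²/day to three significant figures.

At the plume center C_max = M/(n_e·A·√(4πDt)), so D = M²/(4πt·(n_e·A·C_max)²).
n_e·A·C_max = 0.36 × 230 × 0.097 = 8.032 kg/m.
D = 39²/(4π × 30 × 8.032²) = 0.0625 m²/day.

0.0625 m²/day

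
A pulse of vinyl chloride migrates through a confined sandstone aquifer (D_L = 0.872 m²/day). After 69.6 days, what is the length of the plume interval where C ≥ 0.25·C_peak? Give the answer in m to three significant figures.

The plume is Gaussian with σ = √(2Dt) = √(2 × 0.872 × 69.6) = 11.02 m.
C/C_peak = exp(−Δx²/(2σ²)) = 0.25 ⇒ Δx = σ·√(−2 ln 0.25) = 11.02 × 1.665 = 18.35 m.
Width = 2Δx = 36.7 m.

36.7 m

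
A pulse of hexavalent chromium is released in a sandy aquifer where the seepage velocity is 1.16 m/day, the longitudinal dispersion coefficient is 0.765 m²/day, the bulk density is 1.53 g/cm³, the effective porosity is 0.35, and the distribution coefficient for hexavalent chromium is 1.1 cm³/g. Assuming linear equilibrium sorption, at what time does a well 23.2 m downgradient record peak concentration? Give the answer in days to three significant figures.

113 days

Retardation factor R = 1 + ρ_b·K_d/n = 1 + 1.53 × 1.1/0.35 = 5.809.
Sorption retards both mechanisms: v_R = v/R = 0.1997 m/day, D_R = D/R = 0.1317 m²/day.
Peak time from v_R²t² + 2D_R t − x² = 0: t = (√(D_R² + v_R²x²) − D_R)/v_R².
√(D_R² + v_R²x²) = √(0.1317² + 0.1997² × 23.2²) = 4.635; v_R² = 0.03988.
t = (4.635 − 0.1317)/0.03988 = 113 days.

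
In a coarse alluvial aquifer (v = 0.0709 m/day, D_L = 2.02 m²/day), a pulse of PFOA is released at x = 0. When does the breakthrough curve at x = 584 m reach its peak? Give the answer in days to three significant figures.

For the 1D instantaneous-source solution, setting ∂C/∂t = 0 at fixed x gives v²t² + 2Dt − x² = 0, so t = (√(D² + v²x²) − D)/v².
√(D² + v²x²) = √(2.02² + 0.0709² × 584²) = 41.45; v² = 0.00502681.
t = (41.45 − 2.02)/0.00502681 = 7840 days (vs. the pure-advection estimate x/v = 8240 d).

7840 days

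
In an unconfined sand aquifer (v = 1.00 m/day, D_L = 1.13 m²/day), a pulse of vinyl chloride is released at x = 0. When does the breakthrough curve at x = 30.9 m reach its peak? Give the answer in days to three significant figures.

29.8 days

For the 1D instantaneous-source solution, setting ∂C/∂t = 0 at fixed x gives v²t² + 2Dt − x² = 0, so t = (√(D² + v²x²) − D)/v².
√(D² + v²x²) = √(1.13² + 1.00² × 30.9²) = 30.92; v² = 1.
t = (30.92 − 1.13)/1 = 29.8 days (vs. the pure-advection estimate x/v = 30.9 d).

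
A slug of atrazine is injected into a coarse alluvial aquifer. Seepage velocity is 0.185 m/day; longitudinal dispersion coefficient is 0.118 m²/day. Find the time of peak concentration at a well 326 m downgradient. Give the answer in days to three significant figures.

1760 days

For the 1D instantaneous-source solution, setting ∂C/∂t = 0 at fixed x gives v²t² + 2Dt − x² = 0, so t = (√(D² + v²x²) − D)/v².
√(D² + v²x²) = √(0.118² + 0.185² × 326²) = 60.31; v² = 0.034225.
t = (60.31 − 0.118)/0.034225 = 1760 days (vs. the pure-advection estimate x/v = 1760 d).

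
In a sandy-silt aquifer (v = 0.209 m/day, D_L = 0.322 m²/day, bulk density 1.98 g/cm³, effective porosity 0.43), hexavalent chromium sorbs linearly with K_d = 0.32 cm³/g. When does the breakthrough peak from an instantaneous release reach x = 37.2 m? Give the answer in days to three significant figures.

422 days

Retardation factor R = 1 + ρ_b·K_d/n = 1 + 1.98 × 0.32/0.43 = 2.473.
Sorption retards both mechanisms: v_R = v/R = 0.08451 m/day, D_R = D/R = 0.1302 m²/day.
Peak time from v_R²t² + 2D_R t − x² = 0: t = (√(D_R² + v_R²x²) − D_R)/v_R².
√(D_R² + v_R²x²) = √(0.1302² + 0.08451² × 37.2²) = 3.146; v_R² = 0.007142.
t = (3.146 − 0.1302)/0.007142 = 422 days.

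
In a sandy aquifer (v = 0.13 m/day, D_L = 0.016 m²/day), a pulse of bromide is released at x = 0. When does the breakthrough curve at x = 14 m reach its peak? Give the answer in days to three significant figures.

107 days

For the 1D instantaneous-source solution, setting ∂C/∂t = 0 at fixed x gives v²t² + 2Dt − x² = 0, so t = (√(D² + v²x²) − D)/v².
√(D² + v²x²) = √(0.016² + 0.13² × 14²) = 1.820; v² = 0.0169.
t = (1.820 − 0.016)/0.0169 = 107 days (vs. the pure-advection estimate x/v = 108 d).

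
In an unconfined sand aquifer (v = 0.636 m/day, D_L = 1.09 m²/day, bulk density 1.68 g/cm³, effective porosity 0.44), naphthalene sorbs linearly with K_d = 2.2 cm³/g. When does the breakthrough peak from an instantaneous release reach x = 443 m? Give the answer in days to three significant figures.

6520 days

Retardation factor R = 1 + ρ_b·K_d/n = 1 + 1.68 × 2.2/0.44 = 9.400.
Sorption retards both mechanisms: v_R = v/R = 0.06766 m/day, D_R = D/R = 0.1160 m²/day.
Peak time from v_R²t² + 2D_R t − x² = 0: t = (√(D_R² + v_R²x²) − D_R)/v_R².
√(D_R² + v_R²x²) = √(0.1160² + 0.06766² × 443²) = 29.97; v_R² = 0.004578.
t = (29.97 − 0.1160)/0.004578 = 6520 days.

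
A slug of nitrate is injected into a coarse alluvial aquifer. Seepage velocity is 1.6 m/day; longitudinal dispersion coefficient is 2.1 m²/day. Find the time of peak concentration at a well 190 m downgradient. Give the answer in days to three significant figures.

118 days

For the 1D instantaneous-source solution, setting ∂C/∂t = 0 at fixed x gives v²t² + 2Dt − x² = 0, so t = (√(D² + v²x²) − D)/v².
√(D² + v²x²) = √(2.1² + 1.6² × 190²) = 304.0; v² = 2.56.
t = (304.0 − 2.1)/2.56 = 118 days (vs. the pure-advection estimate x/v = 119 d).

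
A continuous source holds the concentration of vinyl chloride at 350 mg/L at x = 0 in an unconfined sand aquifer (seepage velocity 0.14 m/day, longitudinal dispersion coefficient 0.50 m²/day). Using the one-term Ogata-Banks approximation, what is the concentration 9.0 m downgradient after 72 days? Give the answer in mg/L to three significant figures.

193 mg/L

For a continuous step input, C/C₀ ≈ ½·erfc((x−vt)/(2√(Dt))).
vt = 0.14 × 72 = 10.08 m and 2√(Dt) = 2√(0.50 × 72) = 12.00 m.
Argument (x−vt)/(2√(Dt)) = (9.0 − 10.08)/12.00 = -0.09000; ½·erfc(-0.09000) = 0.5506.
C = 350 × 0.5506 = 193 mg/L.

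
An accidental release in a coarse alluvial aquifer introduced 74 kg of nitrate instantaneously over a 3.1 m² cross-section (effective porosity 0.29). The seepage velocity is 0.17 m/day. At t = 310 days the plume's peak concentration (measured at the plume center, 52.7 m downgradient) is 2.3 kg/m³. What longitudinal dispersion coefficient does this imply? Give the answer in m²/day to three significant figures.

0.329 m²/day

At the plume center C_max = M/(n_e·A·√(4πDt)), so D = M²/(4πt·(n_e·A·C_max)²).
n_e·A·C_max = 0.29 × 3.1 × 2.3 = 2.068 kg/m.
D = 74²/(4π × 310 × 2.068²) = 0.329 m²/day.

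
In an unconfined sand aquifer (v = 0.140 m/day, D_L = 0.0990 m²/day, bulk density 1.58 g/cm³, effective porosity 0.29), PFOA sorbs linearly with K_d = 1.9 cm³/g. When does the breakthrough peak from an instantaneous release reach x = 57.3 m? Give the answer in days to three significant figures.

4590 days

Retardation factor R = 1 + ρ_b·K_d/n = 1 + 1.58 × 1.9/0.29 = 11.35.
Sorption retards both mechanisms: v_R = v/R = 0.01233 m/day, D_R = D/R = 0.008722 m²/day.
Peak time from v_R²t² + 2D_R t − x² = 0: t = (√(D_R² + v_R²x²) − D_R)/v_R².
√(D_R² + v_R²x²) = √(0.008722² + 0.01233² × 57.3²) = 0.7066; v_R² = 0.0001520.
t = (0.7066 − 0.008722)/0.0001520 = 4590 days.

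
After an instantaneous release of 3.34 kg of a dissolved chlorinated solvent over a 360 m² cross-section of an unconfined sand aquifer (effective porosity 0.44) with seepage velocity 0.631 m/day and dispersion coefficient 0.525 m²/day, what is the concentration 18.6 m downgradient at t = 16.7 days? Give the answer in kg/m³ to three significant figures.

0.000315 kg/m³

For an instantaneous plane source, C(x,t) = M/(n_e·A·√(4πDt)) · exp(−(x−vt)²/(4Dt)), with n_e·A the pore (flow) area.
Plume center vt = 0.631 × 16.7 = 10.5377 m, so the well at 18.6 m is 8.0623 m downgradient of the peak.
√(4πDt) = 10.50 m, giving peak height M/(n_e·A·√(4πDt)) = 3.34/(0.44 × 360 × 10.50) = 0.002008 kg/m³.
(x−vt)²/(4Dt) = (8.0623)²/(4 × 0.525 × 16.7) = 1.853; exp(−1.853) = 0.1568.
C = 0.002008 × 0.1568 = 0.000315 kg/m³.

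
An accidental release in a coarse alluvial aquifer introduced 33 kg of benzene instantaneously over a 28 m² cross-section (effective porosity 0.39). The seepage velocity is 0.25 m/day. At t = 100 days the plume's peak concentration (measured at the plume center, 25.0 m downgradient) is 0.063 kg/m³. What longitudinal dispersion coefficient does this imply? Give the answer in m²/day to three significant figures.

1.83 m²/day

At the plume center C_max = M/(n_e·A·√(4πDt)), so D = M²/(4πt·(n_e·A·C_max)²).
n_e·A·C_max = 0.39 × 28 × 0.063 = 0.6880 kg/m.
D = 33²/(4π × 100 × 0.6880²) = 1.83 m²/day.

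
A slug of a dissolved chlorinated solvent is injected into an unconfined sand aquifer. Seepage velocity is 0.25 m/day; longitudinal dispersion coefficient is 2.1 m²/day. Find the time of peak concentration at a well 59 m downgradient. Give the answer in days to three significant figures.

205 days

For the 1D instantaneous-source solution, setting ∂C/∂t = 0 at fixed x gives v²t² + 2Dt − x² = 0, so t = (√(D² + v²x²) − D)/v².
√(D² + v²x²) = √(2.1² + 0.25² × 59²) = 14.90; v² = 0.0625.
t = (14.90 − 2.1)/0.0625 = 205 days (vs. the pure-advection estimate x/v = 236 d).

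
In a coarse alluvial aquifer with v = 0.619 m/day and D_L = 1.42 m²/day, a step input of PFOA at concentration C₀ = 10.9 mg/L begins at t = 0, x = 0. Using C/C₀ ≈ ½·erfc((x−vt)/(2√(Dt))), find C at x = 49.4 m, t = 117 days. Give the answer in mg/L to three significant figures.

For a continuous step input, C/C₀ ≈ ½·erfc((x−vt)/(2√(Dt))).
vt = 0.619 × 117 = 72.423 m and 2√(Dt) = 2√(1.42 × 117) = 25.78 m.
Argument (x−vt)/(2√(Dt)) = (49.4 − 72.423)/25.78 = -0.8931; ½·erfc(-0.8931) = 0.8967.
C = 10.9 × 0.8967 = 9.77 mg/L.

9.77 mg/L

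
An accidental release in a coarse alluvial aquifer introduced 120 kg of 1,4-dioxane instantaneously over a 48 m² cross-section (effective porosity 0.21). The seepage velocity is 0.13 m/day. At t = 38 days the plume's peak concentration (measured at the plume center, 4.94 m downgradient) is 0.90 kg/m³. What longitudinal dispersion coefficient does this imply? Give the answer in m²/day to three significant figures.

At the plume center C_max = M/(n_e·A·√(4πDt)), so D = M²/(4πt·(n_e·A·C_max)²).
n_e·A·C_max = 0.21 × 48 × 0.90 = 9.072 kg/m.
D = 120²/(4π × 38 × 9.072²) = 0.366 m²/day.

0.366 m²/day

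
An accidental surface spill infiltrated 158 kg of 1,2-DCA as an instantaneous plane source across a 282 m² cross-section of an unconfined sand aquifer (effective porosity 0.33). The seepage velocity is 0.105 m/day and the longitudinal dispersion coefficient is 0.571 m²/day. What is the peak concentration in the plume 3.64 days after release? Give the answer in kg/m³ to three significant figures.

The peak of an instantaneous 1D plume sits at x = vt; there the Gaussian factor is 1 and C_max = M/(n_e·A·√(4πDt)), where n_e·A is the pore area the mass is dissolved in.
√(4πDt) = √(4π × 0.571 × 3.64) = 5.111 m, so C_max = 158/(0.33 × 282 × 5.111) = 0.332 kg/m³.

0.332 kg/m³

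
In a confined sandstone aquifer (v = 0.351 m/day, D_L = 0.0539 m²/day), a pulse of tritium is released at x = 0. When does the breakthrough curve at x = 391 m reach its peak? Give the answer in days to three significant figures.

For the 1D instantaneous-source solution, setting ∂C/∂t = 0 at fixed x gives v²t² + 2Dt − x² = 0, so t = (√(D² + v²x²) − D)/v².
√(D² + v²x²) = √(0.0539² + 0.351² × 391²) = 137.2; v² = 0.123201.
t = (137.2 − 0.0539)/0.123201 = 1110 days (vs. the pure-advection estimate x/v = 1110 d).

1110 days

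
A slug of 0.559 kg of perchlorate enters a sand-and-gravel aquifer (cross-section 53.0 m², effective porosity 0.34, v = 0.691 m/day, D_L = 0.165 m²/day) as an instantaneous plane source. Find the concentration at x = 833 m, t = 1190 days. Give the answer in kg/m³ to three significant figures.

For an instantaneous plane source, C(x,t) = M/(n_e·A·√(4πDt)) · exp(−(x−vt)²/(4Dt)), with n_e·A the pore (flow) area.
Plume center vt = 0.691 × 1190 = 822.29 m, so the well at 833 m is 10.71 m downgradient of the peak.
√(4πDt) = 49.67 m, giving peak height M/(n_e·A·√(4πDt)) = 0.559/(0.34 × 53.0 × 49.67) = 0.0006245 kg/m³.
(x−vt)²/(4Dt) = (10.71)²/(4 × 0.165 × 1190) = 0.1460; exp(−0.1460) = 0.8642.
C = 0.0006245 × 0.8642 = 0.000540 kg/m³.

0.000540 kg/m³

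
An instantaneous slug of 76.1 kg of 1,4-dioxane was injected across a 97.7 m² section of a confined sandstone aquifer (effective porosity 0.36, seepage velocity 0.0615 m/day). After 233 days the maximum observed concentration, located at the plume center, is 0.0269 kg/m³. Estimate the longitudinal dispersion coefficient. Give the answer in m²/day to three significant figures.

At the plume center C_max = M/(n_e·A·√(4πDt)), so D = M²/(4πt·(n_e·A·C_max)²).
n_e·A·C_max = 0.36 × 97.7 × 0.0269 = 0.9461 kg/m.
D = 76.1²/(4π × 233 × 0.9461²) = 2.21 m²/day.

2.21 m²/day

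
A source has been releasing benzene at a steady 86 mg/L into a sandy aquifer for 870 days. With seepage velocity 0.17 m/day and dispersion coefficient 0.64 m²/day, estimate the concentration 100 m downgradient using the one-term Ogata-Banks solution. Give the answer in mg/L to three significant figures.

For a continuous step input, C/C₀ ≈ ½·erfc((x−vt)/(2√(Dt))).
vt = 0.17 × 870 = 147.9 m and 2√(Dt) = 2√(0.64 × 870) = 47.19 m.
Argument (x−vt)/(2√(Dt)) = (100 − 147.9)/47.19 = -1.015; ½·erfc(-1.015) = 0.9244.
C = 86 × 0.9244 = 79.5 mg/L.

79.5 mg/L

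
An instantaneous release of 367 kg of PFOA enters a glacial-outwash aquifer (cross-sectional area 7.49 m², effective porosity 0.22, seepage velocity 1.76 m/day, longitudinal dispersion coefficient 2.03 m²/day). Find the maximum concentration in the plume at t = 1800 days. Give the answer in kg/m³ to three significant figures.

The peak of an instantaneous 1D plume sits at x = vt; there the Gaussian factor is 1 and C_max = M/(n_e·A·√(4πDt)), where n_e·A is the pore area the mass is dissolved in.
√(4πDt) = √(4π × 2.03 × 1800) = 214.3 m, so C_max = 367/(0.22 × 7.49 × 214.3) = 1.04 kg/m³.

1.04 kg/m³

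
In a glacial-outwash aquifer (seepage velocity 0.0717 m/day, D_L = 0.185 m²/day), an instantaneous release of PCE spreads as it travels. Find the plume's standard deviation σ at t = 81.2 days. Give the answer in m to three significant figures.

5.48 m

Dispersive spreading gives a Gaussian with σ² = 2Dt; advection only shifts the center.
σ = √(2 × 0.185 × 81.2) = 5.48 m.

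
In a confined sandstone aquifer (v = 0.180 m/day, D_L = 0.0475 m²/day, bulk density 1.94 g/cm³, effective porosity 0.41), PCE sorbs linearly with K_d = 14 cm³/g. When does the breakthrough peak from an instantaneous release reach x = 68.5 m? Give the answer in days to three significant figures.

25500 days

Retardation factor R = 1 + ρ_b·K_d/n = 1 + 1.94 × 14/0.41 = 67.24.
Sorption retards both mechanisms: v_R = v/R = 0.002677 m/day, D_R = D/R = 0.0007064 m²/day.
Peak time from v_R²t² + 2D_R t − x² = 0: t = (√(D_R² + v_R²x²) − D_R)/v_R².
√(D_R² + v_R²x²) = √(0.0007064² + 0.002677² × 68.5²) = 0.1834; v_R² = 7.166e-06.
t = (0.1834 − 0.0007064)/7.166e-06 = 25500 days.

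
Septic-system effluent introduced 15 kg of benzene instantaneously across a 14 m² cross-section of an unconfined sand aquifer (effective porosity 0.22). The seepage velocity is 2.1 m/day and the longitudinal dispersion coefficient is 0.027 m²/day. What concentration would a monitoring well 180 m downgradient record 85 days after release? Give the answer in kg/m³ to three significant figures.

For an instantaneous plane source, C(x,t) = M/(n_e·A·√(4πDt)) · exp(−(x−vt)²/(4Dt)), with n_e·A the pore (flow) area.
Plume center vt = 2.1 × 85 = 178.5 m, so the well at 180 m is 1.5 m downgradient of the peak.
√(4πDt) = 5.370 m, giving peak height M/(n_e·A·√(4πDt)) = 15/(0.22 × 14 × 5.370) = 0.9069 kg/m³.
(x−vt)²/(4Dt) = (1.5)²/(4 × 0.027 × 85) = 0.2451; exp(−0.2451) = 0.7826.
C = 0.9069 × 0.7826 = 0.710 kg/m³.

0.710 kg/m³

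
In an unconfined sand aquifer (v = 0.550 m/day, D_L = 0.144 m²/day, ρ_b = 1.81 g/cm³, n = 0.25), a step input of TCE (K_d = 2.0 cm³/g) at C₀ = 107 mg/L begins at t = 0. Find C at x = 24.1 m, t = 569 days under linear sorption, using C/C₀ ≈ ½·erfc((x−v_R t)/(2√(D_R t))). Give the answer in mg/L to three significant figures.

Retardation factor R = 1 + ρ_b·K_d/n = 1 + 1.81 × 2.0/0.25 = 15.48.
Sorption retards both mechanisms: v_R = v/R = 0.03553 m/day, D_R = D/R = 0.009302 m²/day.
v_R·t = 0.03553 × 569 = 20.21657 m; 2√(D_R t) = 4.601 m; argument = (24.1 − 20.21657)/4.601 = 0.8440.
C = C₀ × ½·erfc(0.8440) = 107 × 0.1163 = 12.4 mg/L.

12.4 mg/L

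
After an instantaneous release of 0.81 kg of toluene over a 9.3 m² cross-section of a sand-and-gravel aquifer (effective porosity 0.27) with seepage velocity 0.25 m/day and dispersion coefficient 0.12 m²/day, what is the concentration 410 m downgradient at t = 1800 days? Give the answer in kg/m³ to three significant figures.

For an instantaneous plane source, C(x,t) = M/(n_e·A·√(4πDt)) · exp(−(x−vt)²/(4Dt)), with n_e·A the pore (flow) area.
Plume center vt = 0.25 × 1800 = 450 m, so the well at 410 m is 40 m upgradient of the peak.
√(4πDt) = 52.10 m, giving peak height M/(n_e·A·√(4πDt)) = 0.81/(0.27 × 9.3 × 52.10) = 0.006192 kg/m³.
(x−vt)²/(4Dt) = (-40)²/(4 × 0.12 × 1800) = 1.852; exp(−1.852) = 0.1569.
C = 0.006192 × 0.1569 = 0.000972 kg/m³.

0.000972 kg/m³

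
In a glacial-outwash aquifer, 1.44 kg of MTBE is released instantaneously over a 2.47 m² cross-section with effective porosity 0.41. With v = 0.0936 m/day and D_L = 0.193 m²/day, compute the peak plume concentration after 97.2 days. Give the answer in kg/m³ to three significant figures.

The peak of an instantaneous 1D plume sits at x = vt; there the Gaussian factor is 1 and C_max = M/(n_e·A·√(4πDt)), where n_e·A is the pore area the mass is dissolved in.
√(4πDt) = √(4π × 0.193 × 97.2) = 15.35 m, so C_max = 1.44/(0.41 × 2.47 × 15.35) = 0.0926 kg/m³.

0.0926 kg/m³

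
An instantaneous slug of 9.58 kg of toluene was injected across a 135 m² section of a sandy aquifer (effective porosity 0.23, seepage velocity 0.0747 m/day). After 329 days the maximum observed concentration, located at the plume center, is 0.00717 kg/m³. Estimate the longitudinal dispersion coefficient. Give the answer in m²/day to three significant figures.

0.448 m²/day

At the plume center C_max = M/(n_e·A·√(4πDt)), so D = M²/(4πt·(n_e·A·C_max)²).
n_e·A·C_max = 0.23 × 135 × 0.00717 = 0.2226 kg/m.
D = 9.58²/(4π × 329 × 0.2226²) = 0.448 m²/day.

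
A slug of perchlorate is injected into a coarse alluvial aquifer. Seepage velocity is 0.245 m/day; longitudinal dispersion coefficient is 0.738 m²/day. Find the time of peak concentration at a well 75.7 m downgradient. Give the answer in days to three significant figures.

For the 1D instantaneous-source solution, setting ∂C/∂t = 0 at fixed x gives v²t² + 2Dt − x² = 0, so t = (√(D² + v²x²) − D)/v².
√(D² + v²x²) = √(0.738² + 0.245² × 75.7²) = 18.56; v² = 0.060025.
t = (18.56 − 0.738)/0.060025 = 297 days (vs. the pure-advection estimate x/v = 309 d).

297 days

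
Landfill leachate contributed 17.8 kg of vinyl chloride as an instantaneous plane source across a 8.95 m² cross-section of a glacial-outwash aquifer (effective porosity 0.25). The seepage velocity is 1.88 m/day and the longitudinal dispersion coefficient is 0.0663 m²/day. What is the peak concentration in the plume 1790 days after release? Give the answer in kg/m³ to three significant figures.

The peak of an instantaneous 1D plume sits at x = vt; there the Gaussian factor is 1 and C_max = M/(n_e·A·√(4πDt)), where n_e·A is the pore area the mass is dissolved in.
√(4πDt) = √(4π × 0.0663 × 1790) = 38.62 m, so C_max = 17.8/(0.25 × 8.95 × 38.62) = 0.206 kg/m³.

0.206 kg/m³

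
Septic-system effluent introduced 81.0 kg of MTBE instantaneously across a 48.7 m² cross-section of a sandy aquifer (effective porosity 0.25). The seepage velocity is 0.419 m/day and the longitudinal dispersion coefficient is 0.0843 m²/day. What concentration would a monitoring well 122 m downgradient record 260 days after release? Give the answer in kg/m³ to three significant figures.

For an instantaneous plane source, C(x,t) = M/(n_e·A·√(4πDt)) · exp(−(x−vt)²/(4Dt)), with n_e·A the pore (flow) area.
Plume center vt = 0.419 × 260 = 108.94 m, so the well at 122 m is 13.06 m downgradient of the peak.
√(4πDt) = 16.60 m, giving peak height M/(n_e·A·√(4πDt)) = 81.0/(0.25 × 48.7 × 16.60) = 0.4008 kg/m³.
(x−vt)²/(4Dt) = (13.06)²/(4 × 0.0843 × 260) = 1.945; exp(−1.945) = 0.1430.
C = 0.4008 × 0.1430 = 0.0573 kg/m³.

0.0573 kg/m³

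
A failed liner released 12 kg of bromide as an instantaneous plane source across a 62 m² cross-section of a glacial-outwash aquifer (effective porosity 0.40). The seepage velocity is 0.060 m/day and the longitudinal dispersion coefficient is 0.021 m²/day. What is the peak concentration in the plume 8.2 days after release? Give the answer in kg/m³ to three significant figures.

The peak of an instantaneous 1D plume sits at x = vt; there the Gaussian factor is 1 and C_max = M/(n_e·A·√(4πDt)), where n_e·A is the pore area the mass is dissolved in.
√(4πDt) = √(4π × 0.021 × 8.2) = 1.471 m, so C_max = 12/(0.40 × 62 × 1.471) = 0.329 kg/m³.

0.329 kg/m³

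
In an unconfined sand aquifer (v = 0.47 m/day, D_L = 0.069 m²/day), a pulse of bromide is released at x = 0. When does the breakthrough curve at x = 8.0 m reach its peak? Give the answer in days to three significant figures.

For the 1D instantaneous-source solution, setting ∂C/∂t = 0 at fixed x gives v²t² + 2Dt − x² = 0, so t = (√(D² + v²x²) − D)/v².
√(D² + v²x²) = √(0.069² + 0.47² × 8.0²) = 3.761; v² = 0.2209.
t = (3.761 − 0.069)/0.2209 = 16.7 days (vs. the pure-advection estimate x/v = 17.0 d).

16.7 days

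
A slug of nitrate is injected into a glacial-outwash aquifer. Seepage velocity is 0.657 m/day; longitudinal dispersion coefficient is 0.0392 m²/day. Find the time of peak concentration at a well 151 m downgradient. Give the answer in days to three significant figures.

For the 1D instantaneous-source solution, setting ∂C/∂t = 0 at fixed x gives v²t² + 2Dt − x² = 0, so t = (√(D² + v²x²) − D)/v².
√(D² + v²x²) = √(0.0392² + 0.657² × 151²) = 99.21; v² = 0.431649.
t = (99.21 − 0.0392)/0.431649 = 230 days (vs. the pure-advection estimate x/v = 230 d).

230 days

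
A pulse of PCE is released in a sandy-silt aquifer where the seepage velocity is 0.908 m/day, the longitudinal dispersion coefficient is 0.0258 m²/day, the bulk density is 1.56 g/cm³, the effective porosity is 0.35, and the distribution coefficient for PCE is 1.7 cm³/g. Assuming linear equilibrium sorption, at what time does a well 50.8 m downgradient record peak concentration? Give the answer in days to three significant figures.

480 days

Retardation factor R = 1 + ρ_b·K_d/n = 1 + 1.56 × 1.7/0.35 = 8.577.
Sorption retards both mechanisms: v_R = v/R = 0.1059 m/day, D_R = D/R = 0.003008 m²/day.
Peak time from v_R²t² + 2D_R t − x² = 0: t = (√(D_R² + v_R²x²) − D_R)/v_R².
√(D_R² + v_R²x²) = √(0.003008² + 0.1059² × 50.8²) = 5.380; v_R² = 0.01121.
t = (5.380 − 0.003008)/0.01121 = 480 days.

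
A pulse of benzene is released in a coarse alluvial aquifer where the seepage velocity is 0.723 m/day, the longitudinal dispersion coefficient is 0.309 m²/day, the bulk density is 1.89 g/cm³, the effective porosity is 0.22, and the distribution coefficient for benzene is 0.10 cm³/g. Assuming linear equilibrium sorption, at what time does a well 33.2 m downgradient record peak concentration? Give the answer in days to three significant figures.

84.3 days

Retardation factor R = 1 + ρ_b·K_d/n = 1 + 1.89 × 0.10/0.22 = 1.859.
Sorption retards both mechanisms: v_R = v/R = 0.3889 m/day, D_R = D/R = 0.1662 m²/day.
Peak time from v_R²t² + 2D_R t − x² = 0: t = (√(D_R² + v_R²x²) − D_R)/v_R².
√(D_R² + v_R²x²) = √(0.1662² + 0.3889² × 33.2²) = 12.91; v_R² = 0.1512.
t = (12.91 − 0.1662)/0.1512 = 84.3 days.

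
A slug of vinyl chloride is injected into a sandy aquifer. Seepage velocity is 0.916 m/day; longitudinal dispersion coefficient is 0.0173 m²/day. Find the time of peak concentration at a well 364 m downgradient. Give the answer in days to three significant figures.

For the 1D instantaneous-source solution, setting ∂C/∂t = 0 at fixed x gives v²t² + 2Dt − x² = 0, so t = (√(D² + v²x²) − D)/v².
√(D² + v²x²) = √(0.0173² + 0.916² × 364²) = 333.4; v² = 0.839056.
t = (333.4 − 0.0173)/0.839056 = 397 days (vs. the pure-advection estimate x/v = 397 d).

397 days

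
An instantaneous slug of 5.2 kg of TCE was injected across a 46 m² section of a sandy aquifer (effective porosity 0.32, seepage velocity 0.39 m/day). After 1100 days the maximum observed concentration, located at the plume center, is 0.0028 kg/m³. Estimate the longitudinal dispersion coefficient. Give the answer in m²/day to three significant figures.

1.15 m²/day

At the plume center C_max = M/(n_e·A·√(4πDt)), so D = M²/(4πt·(n_e·A·C_max)²).
n_e·A·C_max = 0.32 × 46 × 0.0028 = 0.04122 kg/m.
D = 5.2²/(4π × 1100 × 0.04122²) = 1.15 m²/day.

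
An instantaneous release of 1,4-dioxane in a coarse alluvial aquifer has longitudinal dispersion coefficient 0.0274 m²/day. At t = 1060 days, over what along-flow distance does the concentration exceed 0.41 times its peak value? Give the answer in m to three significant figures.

The plume is Gaussian with σ = √(2Dt) = √(2 × 0.0274 × 1060) = 7.622 m.
C/C_peak = exp(−Δx²/(2σ²)) = 0.41 ⇒ Δx = σ·√(−2 ln 0.41) = 7.622 × 1.335 = 10.18 m.
Width = 2Δx = 20.4 m.

20.4 m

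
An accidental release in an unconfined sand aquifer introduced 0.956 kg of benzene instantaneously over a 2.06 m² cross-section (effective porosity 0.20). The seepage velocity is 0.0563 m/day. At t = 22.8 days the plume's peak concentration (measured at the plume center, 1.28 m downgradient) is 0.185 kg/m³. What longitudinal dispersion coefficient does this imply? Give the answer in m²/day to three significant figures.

At the plume center C_max = M/(n_e·A·√(4πDt)), so D = M²/(4πt·(n_e·A·C_max)²).
n_e·A·C_max = 0.20 × 2.06 × 0.185 = 0.07622 kg/m.
D = 0.956²/(4π × 22.8 × 0.07622²) = 0.549 m²/day.

0.549 m²/day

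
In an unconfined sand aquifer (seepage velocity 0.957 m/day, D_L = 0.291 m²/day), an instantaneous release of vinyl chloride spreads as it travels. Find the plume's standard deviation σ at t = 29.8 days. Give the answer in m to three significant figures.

Dispersive spreading gives a Gaussian with σ² = 2Dt; advection only shifts the center.
σ = √(2 × 0.291 × 29.8) = 4.16 m.

4.16 m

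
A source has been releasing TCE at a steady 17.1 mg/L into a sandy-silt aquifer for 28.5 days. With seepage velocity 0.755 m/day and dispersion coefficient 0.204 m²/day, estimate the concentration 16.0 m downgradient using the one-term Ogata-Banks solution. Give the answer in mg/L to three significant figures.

For a continuous step input, C/C₀ ≈ ½·erfc((x−vt)/(2√(Dt))).
vt = 0.755 × 28.5 = 21.5175 m and 2√(Dt) = 2√(0.204 × 28.5) = 4.822 m.
Argument (x−vt)/(2√(Dt)) = (16.0 − 21.5175)/4.822 = -1.144; ½·erfc(-1.144) = 0.9472.
C = 17.1 × 0.9472 = 16.2 mg/L.

16.2 mg/L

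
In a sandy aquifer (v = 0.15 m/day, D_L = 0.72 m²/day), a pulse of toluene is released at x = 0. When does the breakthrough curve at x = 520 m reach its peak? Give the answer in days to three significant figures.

3430 days

For the 1D instantaneous-source solution, setting ∂C/∂t = 0 at fixed x gives v²t² + 2Dt − x² = 0, so t = (√(D² + v²x²) − D)/v².
√(D² + v²x²) = √(0.72² + 0.15² × 520²) = 78.00; v² = 0.0225.
t = (78.00 − 0.72)/0.0225 = 3430 days (vs. the pure-advection estimate x/v = 3470 d).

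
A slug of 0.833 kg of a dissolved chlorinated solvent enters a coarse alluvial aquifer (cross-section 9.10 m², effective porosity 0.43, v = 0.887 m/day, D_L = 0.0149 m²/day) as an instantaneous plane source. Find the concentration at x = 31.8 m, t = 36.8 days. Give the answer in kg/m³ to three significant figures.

For an instantaneous plane source, C(x,t) = M/(n_e·A·√(4πDt)) · exp(−(x−vt)²/(4Dt)), with n_e·A the pore (flow) area.
Plume center vt = 0.887 × 36.8 = 32.6416 m, so the well at 31.8 m is 0.8416 m upgradient of the peak.
√(4πDt) = 2.625 m, giving peak height M/(n_e·A·√(4πDt)) = 0.833/(0.43 × 9.10 × 2.625) = 0.08110 kg/m³.
(x−vt)²/(4Dt) = (-0.8416)²/(4 × 0.0149 × 36.8) = 0.3229; exp(−0.3229) = 0.7240.
C = 0.08110 × 0.7240 = 0.0587 kg/m³.

0.0587 kg/m³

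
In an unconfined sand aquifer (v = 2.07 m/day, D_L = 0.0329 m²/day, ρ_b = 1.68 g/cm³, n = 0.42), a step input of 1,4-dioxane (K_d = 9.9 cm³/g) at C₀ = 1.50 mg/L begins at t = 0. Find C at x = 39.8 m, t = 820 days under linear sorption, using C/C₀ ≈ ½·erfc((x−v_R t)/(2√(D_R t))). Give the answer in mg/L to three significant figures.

1.44 mg/L

Retardation factor R = 1 + ρ_b·K_d/n = 1 + 1.68 × 9.9/0.42 = 40.60.
Sorption retards both mechanisms: v_R = v/R = 0.05099 m/day, D_R = D/R = 0.0008103 m²/day.
v_R·t = 0.05099 × 820 = 41.8118 m; 2√(D_R t) = 1.630 m; argument = (39.8 − 41.8118)/1.630 = -1.234.
C = C₀ × ½·erfc(-1.234) = 1.50 × 0.9595 = 1.44 mg/L.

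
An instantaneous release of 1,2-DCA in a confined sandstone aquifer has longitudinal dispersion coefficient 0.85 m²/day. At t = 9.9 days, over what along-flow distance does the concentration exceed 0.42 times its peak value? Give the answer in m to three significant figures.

10.8 m

The plume is Gaussian with σ = √(2Dt) = √(2 × 0.85 × 9.9) = 4.102 m.
C/C_peak = exp(−Δx²/(2σ²)) = 0.42 ⇒ Δx = σ·√(−2 ln 0.42) = 4.102 × 1.317 = 5.402 m.
Width = 2Δx = 10.8 m.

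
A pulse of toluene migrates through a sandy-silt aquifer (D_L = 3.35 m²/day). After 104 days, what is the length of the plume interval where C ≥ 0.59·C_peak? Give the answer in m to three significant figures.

54.2 m

The plume is Gaussian with σ = √(2Dt) = √(2 × 3.35 × 104) = 26.40 m.
C/C_peak = exp(−Δx²/(2σ²)) = 0.59 ⇒ Δx = σ·√(−2 ln 0.59) = 26.40 × 1.027 = 27.11 m.
Width = 2Δx = 54.2 m.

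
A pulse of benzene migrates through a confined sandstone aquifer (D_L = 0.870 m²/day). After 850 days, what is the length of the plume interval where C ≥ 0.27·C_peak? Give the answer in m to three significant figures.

The plume is Gaussian with σ = √(2Dt) = √(2 × 0.870 × 850) = 38.46 m.
C/C_peak = exp(−Δx²/(2σ²)) = 0.27 ⇒ Δx = σ·√(−2 ln 0.27) = 38.46 × 1.618 = 62.23 m.
Width = 2Δx = 124 m.

124 m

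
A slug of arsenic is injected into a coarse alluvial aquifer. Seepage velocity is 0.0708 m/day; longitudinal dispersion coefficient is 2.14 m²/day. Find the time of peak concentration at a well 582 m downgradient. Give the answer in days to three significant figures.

For the 1D instantaneous-source solution, setting ∂C/∂t = 0 at fixed x gives v²t² + 2Dt − x² = 0, so t = (√(D² + v²x²) − D)/v².
√(D² + v²x²) = √(2.14² + 0.0708² × 582²) = 41.26; v² = 0.00501264.
t = (41.26 − 2.14)/0.00501264 = 7800 days (vs. the pure-advection estimate x/v = 8220 d).

7800 days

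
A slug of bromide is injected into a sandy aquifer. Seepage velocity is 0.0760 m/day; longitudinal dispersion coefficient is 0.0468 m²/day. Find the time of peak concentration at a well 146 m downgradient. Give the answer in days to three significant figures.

1910 days

For the 1D instantaneous-source solution, setting ∂C/∂t = 0 at fixed x gives v²t² + 2Dt − x² = 0, so t = (√(D² + v²x²) − D)/v².
√(D² + v²x²) = √(0.0468² + 0.0760² × 146²) = 11.10; v² = 0.005776.
t = (11.10 − 0.0468)/0.005776 = 1910 days (vs. the pure-advection estimate x/v = 1920 d).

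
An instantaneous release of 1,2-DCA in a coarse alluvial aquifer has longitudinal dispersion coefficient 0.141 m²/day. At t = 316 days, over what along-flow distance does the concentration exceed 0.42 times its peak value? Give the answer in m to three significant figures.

The plume is Gaussian with σ = √(2Dt) = √(2 × 0.141 × 316) = 9.440 m.
C/C_peak = exp(−Δx²/(2σ²)) = 0.42 ⇒ Δx = σ·√(−2 ln 0.42) = 9.440 × 1.317 = 12.43 m.
Width = 2Δx = 24.9 m.

24.9 m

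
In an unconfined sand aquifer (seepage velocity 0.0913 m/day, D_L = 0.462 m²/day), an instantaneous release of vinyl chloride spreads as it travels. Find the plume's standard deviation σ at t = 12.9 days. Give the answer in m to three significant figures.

3.45 m

Dispersive spreading gives a Gaussian with σ² = 2Dt; advection only shifts the center.
σ = √(2 × 0.462 × 12.9) = 3.45 m.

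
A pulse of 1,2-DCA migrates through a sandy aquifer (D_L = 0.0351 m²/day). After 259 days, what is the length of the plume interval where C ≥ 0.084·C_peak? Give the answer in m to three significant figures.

The plume is Gaussian with σ = √(2Dt) = √(2 × 0.0351 × 259) = 4.264 m.
C/C_peak = exp(−Δx²/(2σ²)) = 0.084 ⇒ Δx = σ·√(−2 ln 0.084) = 4.264 × 2.226 = 9.492 m.
Width = 2Δx = 19.0 m.

19.0 m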